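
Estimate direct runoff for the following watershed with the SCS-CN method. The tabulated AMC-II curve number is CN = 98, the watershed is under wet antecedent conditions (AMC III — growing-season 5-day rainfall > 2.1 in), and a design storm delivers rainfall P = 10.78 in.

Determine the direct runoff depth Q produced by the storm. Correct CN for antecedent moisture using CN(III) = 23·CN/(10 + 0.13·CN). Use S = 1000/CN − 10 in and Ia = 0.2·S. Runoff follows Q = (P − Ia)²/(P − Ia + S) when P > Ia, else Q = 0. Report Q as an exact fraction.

Q = 367785241209/34455376550 in ≈ 10.674 in

Wet (AMC III): CN(III) = 23·98/(10 + 0.13·98) = 2254/(1137/50) = 112700/1137 ≈ 99.120
Retention S: 1000/CN − 10 with CN=99.120 → S = 100/1127 ≈ 0.089 in
Initial abstraction Ia = S/5 = (100/1127)/5 = 20/1127 ≈ 0.018 in
P − Ia = 10.780 − 0.018 = 606453/56350 ≈ 10.762 in (> 0, runoff occurs)
Q = (606453/56350)²/((606453/56350) + 100/1127) = (367785241209/3175322500)/(611453/56350) = 367785241209/34455376550 in ≈ 10.674 in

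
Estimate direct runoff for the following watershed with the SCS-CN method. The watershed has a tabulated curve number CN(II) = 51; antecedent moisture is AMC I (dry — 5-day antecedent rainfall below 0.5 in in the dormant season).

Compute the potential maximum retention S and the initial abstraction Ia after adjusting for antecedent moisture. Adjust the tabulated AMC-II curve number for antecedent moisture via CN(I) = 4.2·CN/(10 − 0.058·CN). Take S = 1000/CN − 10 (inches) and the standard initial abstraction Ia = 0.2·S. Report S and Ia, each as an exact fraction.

Adjust CN=51 to AMC I: 4.2·51/(10 − 0.058·51) → (1071/5) ÷ (3521/500) = 15300/503 ≈ 30.417
S = 1000/(15300/503) − 10 = 3500/153 in ≈ 22.876 in
Ia = 0.2S: 0.2·22.876 = 4.575 in (exactly 700/153)

S = 3500/153 in ≈ 22.876 in; Ia = 700/153 in ≈ 4.575 in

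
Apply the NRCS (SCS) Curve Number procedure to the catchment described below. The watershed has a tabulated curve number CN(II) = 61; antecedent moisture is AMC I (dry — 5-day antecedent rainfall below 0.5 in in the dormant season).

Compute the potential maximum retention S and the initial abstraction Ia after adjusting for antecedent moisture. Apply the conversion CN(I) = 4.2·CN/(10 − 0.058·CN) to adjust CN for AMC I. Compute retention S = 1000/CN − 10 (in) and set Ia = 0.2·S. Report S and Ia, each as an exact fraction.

Dry (AMC I): CN(I) = 4.2·61/(10 − 0.058·61) = (1281/5)/(3231/500) = 42700/1077 ≈ 39.647
S = 1000/(42700/1077) − 10 = 6500/427 in ≈ 15.222 in
Initial abstraction Ia = S/5 = (6500/427)/5 = 1300/427 ≈ 3.044 in

S = 6500/427 in ≈ 15.222 in; Ia = 1300/427 in ≈ 3.044 in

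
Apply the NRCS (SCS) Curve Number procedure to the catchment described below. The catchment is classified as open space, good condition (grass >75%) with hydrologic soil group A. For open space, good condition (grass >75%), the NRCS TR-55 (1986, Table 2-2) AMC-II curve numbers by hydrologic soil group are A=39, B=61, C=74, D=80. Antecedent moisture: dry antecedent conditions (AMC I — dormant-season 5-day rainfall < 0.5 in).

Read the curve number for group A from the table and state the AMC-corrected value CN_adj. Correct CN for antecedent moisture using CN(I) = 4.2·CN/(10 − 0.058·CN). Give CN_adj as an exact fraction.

CN_adj = 81900/3869 ≈ 21.168

NRCS table: open space, good condition (grass >75%), soil group A → CN(II) = 39
Dry (AMC I): CN(I) = 4.2·39/(10 − 0.058·39) = (819/5)/(3869/500) = 81900/3869 ≈ 21.168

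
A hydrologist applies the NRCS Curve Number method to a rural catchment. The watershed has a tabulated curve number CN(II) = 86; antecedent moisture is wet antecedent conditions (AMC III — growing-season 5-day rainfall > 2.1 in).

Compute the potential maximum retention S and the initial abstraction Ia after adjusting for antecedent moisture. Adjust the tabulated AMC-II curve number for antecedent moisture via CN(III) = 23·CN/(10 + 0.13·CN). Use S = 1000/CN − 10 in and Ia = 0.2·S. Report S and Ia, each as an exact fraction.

S = 700/989 in ≈ 0.708 in; Ia = 140/989 in ≈ 0.142 in

CN(III) from CN(II)=86: (23·86)/(10 + 0.13·86) = 98900/1059 ≈ 93.390
Retention S: 1000/CN − 10 with CN=93.390 → S = 700/989 ≈ 0.708 in
Ia = 0.2S: 0.2·0.708 = 0.142 in (exactly 140/989)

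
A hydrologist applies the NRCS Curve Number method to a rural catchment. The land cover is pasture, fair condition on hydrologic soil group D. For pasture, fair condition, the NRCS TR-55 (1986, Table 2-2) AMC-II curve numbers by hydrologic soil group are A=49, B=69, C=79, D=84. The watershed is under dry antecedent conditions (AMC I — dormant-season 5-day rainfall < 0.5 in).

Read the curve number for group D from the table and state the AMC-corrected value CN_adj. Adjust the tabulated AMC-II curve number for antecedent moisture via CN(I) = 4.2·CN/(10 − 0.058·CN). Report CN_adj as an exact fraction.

CN_adj = 44100/641 ≈ 68.799

NRCS table: pasture, fair condition, soil group D → CN(II) = 84
Adjust CN=84 to AMC I: 4.2·84/(10 − 0.058·84) → (1764/5) ÷ (641/125) = 44100/641 ≈ 68.799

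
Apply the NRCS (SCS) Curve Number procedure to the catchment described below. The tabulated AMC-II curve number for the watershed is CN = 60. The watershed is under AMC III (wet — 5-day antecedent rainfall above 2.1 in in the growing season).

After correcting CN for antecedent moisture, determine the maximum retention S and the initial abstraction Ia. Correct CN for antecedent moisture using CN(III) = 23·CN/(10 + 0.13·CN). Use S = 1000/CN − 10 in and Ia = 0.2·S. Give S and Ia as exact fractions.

S = 200/69 in ≈ 2.899 in; Ia = 40/69 in ≈ 0.580 in

Wet (AMC III): CN(III) = 23·60/(10 + 0.13·60) = 1380/(89/5) = 6900/89 ≈ 77.528
Max retention: S = 1000/(6900/89) − 10 = 200/69 in (≈ 2.899 in)
Initial abstraction Ia = S/5 = (200/69)/5 = 40/69 ≈ 0.580 in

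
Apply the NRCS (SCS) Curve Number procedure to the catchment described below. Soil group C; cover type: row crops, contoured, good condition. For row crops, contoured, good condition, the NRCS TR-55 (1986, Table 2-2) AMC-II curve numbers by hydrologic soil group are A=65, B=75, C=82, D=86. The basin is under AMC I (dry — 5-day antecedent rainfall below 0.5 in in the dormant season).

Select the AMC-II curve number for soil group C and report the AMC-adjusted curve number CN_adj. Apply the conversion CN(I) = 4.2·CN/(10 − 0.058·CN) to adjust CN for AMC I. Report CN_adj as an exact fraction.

CN_adj = 28700/437 ≈ 65.675

NRCS table: row crops, contoured, good condition, soil group C → CN(II) = 82
CN(I) from CN(II)=82: (4.2·82)/(10 − 0.058·82) = 28700/437 ≈ 65.675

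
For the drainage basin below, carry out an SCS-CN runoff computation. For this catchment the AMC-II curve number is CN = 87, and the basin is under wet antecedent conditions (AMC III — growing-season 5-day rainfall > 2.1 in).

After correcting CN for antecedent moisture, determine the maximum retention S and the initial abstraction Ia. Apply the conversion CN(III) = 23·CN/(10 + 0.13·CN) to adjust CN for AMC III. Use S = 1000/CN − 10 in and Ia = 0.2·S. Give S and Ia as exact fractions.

CN(III) from CN(II)=87: (23·87)/(10 + 0.13·87) = 200100/2131 ≈ 93.900
Max retention: S = 1000/(200100/2131) − 10 = 1300/2001 in (≈ 0.650 in)
Ia = 0.2·(1300/2001) = 260/2001 in ≈ 0.130 in

S = 1300/2001 in ≈ 0.650 in; Ia = 260/2001 in ≈ 0.130 in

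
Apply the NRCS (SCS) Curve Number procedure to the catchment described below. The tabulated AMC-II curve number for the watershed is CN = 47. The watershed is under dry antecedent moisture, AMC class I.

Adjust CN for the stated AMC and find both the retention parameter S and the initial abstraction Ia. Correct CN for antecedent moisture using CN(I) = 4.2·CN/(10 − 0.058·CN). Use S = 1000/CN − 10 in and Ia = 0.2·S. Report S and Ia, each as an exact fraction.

S = 26500/987 in ≈ 26.849 in; Ia = 5300/987 in ≈ 5.370 in

Adjust CN=47 to AMC I: 4.2·47/(10 − 0.058·47) → (987/5) ÷ (3637/500) = 98700/3637 ≈ 27.138
S = 1000/(98700/3637) − 10 = 26500/987 in ≈ 26.849 in
Initial abstraction Ia = S/5 = (26500/987)/5 = 5300/987 ≈ 5.370 in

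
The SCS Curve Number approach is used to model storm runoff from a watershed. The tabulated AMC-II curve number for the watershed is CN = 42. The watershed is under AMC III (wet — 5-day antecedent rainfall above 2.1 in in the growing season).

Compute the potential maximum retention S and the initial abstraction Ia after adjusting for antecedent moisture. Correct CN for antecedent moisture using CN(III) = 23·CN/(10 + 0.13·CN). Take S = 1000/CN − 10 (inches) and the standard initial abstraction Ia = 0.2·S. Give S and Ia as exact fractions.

S = 2900/483 in ≈ 6.004 in; Ia = 580/483 in ≈ 1.201 in

Wet (AMC III): CN(III) = 23·42/(10 + 0.13·42) = 966/(773/50) = 48300/773 ≈ 62.484
Max retention: S = 1000/(48300/773) − 10 = 2900/483 in (≈ 6.004 in)
Ia = 0.2S: 0.2·6.004 = 1.201 in (exactly 580/483)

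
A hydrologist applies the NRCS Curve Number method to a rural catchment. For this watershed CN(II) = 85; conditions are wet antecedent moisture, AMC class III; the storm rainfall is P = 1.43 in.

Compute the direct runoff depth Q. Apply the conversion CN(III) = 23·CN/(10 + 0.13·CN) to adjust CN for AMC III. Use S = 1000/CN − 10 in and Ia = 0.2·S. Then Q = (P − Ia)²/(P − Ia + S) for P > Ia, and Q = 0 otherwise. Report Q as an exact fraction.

Wet (AMC III): CN(III) = 23·85/(10 + 0.13·85) = 1955/(421/20) = 39100/421 ≈ 92.874
Retention S: 1000/CN − 10 with CN=92.874 → S = 300/391 ≈ 0.767 in
Ia = 0.2·(300/391) = 60/391 in ≈ 0.153 in
P − Ia = 1.430 − 0.153 = 49913/39100 ≈ 1.277 in (> 0, runoff occurs)
Q: (49913/39100)² ÷ (79913/39100) = 2491307569/3124598300 in (≈ 0.797 in)

Q = 2491307569/3124598300 in ≈ 0.797 in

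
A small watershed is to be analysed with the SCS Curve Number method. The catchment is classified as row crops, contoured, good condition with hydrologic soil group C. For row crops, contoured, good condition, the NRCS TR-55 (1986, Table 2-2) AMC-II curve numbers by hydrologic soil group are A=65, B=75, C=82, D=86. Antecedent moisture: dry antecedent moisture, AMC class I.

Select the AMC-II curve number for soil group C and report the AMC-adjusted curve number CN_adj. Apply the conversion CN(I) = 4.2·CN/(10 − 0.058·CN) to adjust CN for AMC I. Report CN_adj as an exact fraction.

NRCS table: row crops, contoured, good condition, soil group C → CN(II) = 82
Dry (AMC I): CN(I) = 4.2·82/(10 − 0.058·82) = (1722/5)/(1311/250) = 28700/437 ≈ 65.675

CN_adj = 28700/437 ≈ 65.675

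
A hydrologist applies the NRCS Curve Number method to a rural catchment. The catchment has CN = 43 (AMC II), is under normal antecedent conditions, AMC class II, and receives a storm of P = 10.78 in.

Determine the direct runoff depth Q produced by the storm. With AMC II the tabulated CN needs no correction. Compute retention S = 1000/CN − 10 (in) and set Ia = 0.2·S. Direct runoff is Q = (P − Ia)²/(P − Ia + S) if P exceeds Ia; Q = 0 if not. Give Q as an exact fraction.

CN(II) = 43; AMC II needs no correction.
Retention S: 1000/CN − 10 with CN=43.000 → S = 570/43 ≈ 13.256 in
Initial abstraction Ia = S/5 = (570/43)/5 = 114/43 ≈ 2.651 in
Excess rainfall: 10.780 − 2.651 = 8.129 in; P > Ia so Q > 0
Runoff Q = (P−Ia)²/(P−Ia+S) = (8.129)²/(8.129+13.256) = 305445529/98850550 ≈ 3.090 in

Q = 305445529/98850550 in ≈ 3.090 in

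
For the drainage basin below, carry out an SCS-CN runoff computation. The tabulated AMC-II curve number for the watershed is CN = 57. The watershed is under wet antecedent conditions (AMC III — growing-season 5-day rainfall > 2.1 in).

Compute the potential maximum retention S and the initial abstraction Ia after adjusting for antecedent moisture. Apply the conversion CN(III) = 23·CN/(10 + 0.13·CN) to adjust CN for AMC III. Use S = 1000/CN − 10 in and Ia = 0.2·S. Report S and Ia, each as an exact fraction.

CN(III) from CN(II)=57: (23·57)/(10 + 0.13·57) = 131100/1741 ≈ 75.302
Max retention: S = 1000/(131100/1741) − 10 = 4300/1311 in (≈ 3.280 in)
Ia = 0.2S: 0.2·3.280 = 0.656 in (exactly 860/1311)

S = 4300/1311 in ≈ 3.280 in; Ia = 860/1311 in ≈ 0.656 in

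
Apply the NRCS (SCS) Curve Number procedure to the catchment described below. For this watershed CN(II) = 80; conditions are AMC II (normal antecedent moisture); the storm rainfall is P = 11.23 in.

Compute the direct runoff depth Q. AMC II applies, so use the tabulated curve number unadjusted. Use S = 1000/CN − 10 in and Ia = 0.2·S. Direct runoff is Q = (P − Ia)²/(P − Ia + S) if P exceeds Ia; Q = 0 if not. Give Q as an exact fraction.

AMC II — tabulated CN = 80 applies directly.
Retention S: 1000/CN − 10 with CN=80.000 → S = 5/2 ≈ 2.500 in
Ia = 0.2S: 0.2·2.500 = 0.500 in (exactly 1/2)
Since P=11.230 > Ia=0.500: effective rainfall P−Ia = 1073/100 in
Q = (1073/100)²/((1073/100) + 5/2) = (1151329/10000)/(1323/100) = 1151329/132300 in ≈ 8.702 in

Q = 1151329/132300 in ≈ 8.702 in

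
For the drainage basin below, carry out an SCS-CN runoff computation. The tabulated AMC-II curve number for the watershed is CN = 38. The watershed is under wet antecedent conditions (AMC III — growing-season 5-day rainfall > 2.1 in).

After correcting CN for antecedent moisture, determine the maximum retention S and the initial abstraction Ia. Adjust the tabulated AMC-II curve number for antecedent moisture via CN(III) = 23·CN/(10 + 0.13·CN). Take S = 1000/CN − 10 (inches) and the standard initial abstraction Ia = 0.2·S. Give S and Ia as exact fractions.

Wet (AMC III): CN(III) = 23·38/(10 + 0.13·38) = 874/(747/50) = 43700/747 ≈ 58.501
Retention S: 1000/CN − 10 with CN=58.501 → S = 3100/437 ≈ 7.094 in
Ia = 0.2·(3100/437) = 620/437 in ≈ 1.419 in

S = 3100/437 in ≈ 7.094 in; Ia = 620/437 in ≈ 1.419 in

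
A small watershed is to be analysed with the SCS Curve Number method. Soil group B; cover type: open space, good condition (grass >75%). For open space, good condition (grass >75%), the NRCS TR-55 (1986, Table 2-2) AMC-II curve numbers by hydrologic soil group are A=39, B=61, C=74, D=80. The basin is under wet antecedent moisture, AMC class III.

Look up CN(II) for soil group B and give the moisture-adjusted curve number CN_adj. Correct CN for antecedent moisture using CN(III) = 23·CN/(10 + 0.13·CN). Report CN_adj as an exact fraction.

CN_adj = 140300/1793 ≈ 78.249

NRCS table: open space, good condition (grass >75%), soil group B → CN(II) = 61
Wet (AMC III): CN(III) = 23·61/(10 + 0.13·61) = 1403/(1793/100) = 140300/1793 ≈ 78.249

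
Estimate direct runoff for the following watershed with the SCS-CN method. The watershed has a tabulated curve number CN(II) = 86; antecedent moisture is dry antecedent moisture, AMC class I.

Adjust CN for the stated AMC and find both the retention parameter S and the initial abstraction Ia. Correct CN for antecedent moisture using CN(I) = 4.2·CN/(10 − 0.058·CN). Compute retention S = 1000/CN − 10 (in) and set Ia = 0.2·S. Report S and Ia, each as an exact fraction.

S = 500/129 in ≈ 3.876 in; Ia = 100/129 in ≈ 0.775 in

CN(I) from CN(II)=86: (4.2·86)/(10 − 0.058·86) = 12900/179 ≈ 72.067
S = 1000/(12900/179) − 10 = 500/129 in ≈ 3.876 in
Initial abstraction Ia = S/5 = (500/129)/5 = 100/129 ≈ 0.775 in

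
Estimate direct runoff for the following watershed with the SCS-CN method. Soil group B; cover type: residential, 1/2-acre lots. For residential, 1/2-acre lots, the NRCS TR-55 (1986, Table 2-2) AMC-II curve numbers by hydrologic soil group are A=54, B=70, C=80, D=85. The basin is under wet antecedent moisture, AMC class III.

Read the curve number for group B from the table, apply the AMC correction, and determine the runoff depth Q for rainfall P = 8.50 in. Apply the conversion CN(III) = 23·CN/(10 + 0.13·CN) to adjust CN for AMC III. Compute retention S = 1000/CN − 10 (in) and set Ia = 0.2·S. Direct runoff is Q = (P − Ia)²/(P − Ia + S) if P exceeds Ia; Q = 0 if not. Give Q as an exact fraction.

Q = 6848689/1035874 in ≈ 6.612 in

NRCS table: residential, 1/2-acre lots, soil group B → CN(II) = 70
Wet (AMC III): CN(III) = 23·70/(10 + 0.13·70) = 1610/(191/10) = 16100/191 ≈ 84.293
Retention S: 1000/CN − 10 with CN=84.293 → S = 300/161 ≈ 1.863 in
Ia = 0.2S: 0.2·1.863 = 0.373 in (exactly 60/161)
Excess rainfall: 8.500 − 0.373 = 8.127 in; P > Ia so Q > 0
Runoff Q = (P−Ia)²/(P−Ia+S) = (8.127)²/(8.127+1.863) = 6848689/1035874 ≈ 6.612 in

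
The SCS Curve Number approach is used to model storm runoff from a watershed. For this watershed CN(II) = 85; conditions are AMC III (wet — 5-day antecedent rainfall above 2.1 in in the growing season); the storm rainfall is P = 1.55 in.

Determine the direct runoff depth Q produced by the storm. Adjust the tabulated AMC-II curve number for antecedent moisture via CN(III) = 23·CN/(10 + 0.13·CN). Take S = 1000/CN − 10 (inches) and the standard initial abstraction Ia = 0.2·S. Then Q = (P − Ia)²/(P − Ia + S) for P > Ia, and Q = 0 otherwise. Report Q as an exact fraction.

CN(III) from CN(II)=85: (23·85)/(10 + 0.13·85) = 39100/421 ≈ 92.874
Retention S: 1000/CN − 10 with CN=92.874 → S = 300/391 ≈ 0.767 in
Ia = 0.2·(300/391) = 60/391 in ≈ 0.153 in
P − Ia = 1.550 − 0.153 = 10921/7820 ≈ 1.397 in (> 0, runoff occurs)
Runoff Q = (P−Ia)²/(P−Ia+S) = (1.397)²/(1.397+0.767) = 119268241/132322220 ≈ 0.901 in

Q = 119268241/132322220 in ≈ 0.901 in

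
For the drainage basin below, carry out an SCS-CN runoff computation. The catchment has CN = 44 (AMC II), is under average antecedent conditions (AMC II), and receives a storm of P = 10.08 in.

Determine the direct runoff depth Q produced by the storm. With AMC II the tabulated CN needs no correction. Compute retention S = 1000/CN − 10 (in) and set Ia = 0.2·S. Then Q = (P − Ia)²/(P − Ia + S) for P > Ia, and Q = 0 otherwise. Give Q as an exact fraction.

Q = 153328/54725 in ≈ 2.802 in

AMC II — tabulated CN = 44 applies directly.
Retention S: 1000/CN − 10 with CN=44.000 → S = 140/11 ≈ 12.727 in
Initial abstraction Ia = S/5 = (140/11)/5 = 28/11 ≈ 2.545 in
Since P=10.080 > Ia=2.545: effective rainfall P−Ia = 2072/275 in
Q = (2072/275)²/((2072/275) + 140/11) = (4293184/75625)/(5572/275) = 153328/54725 in ≈ 2.802 in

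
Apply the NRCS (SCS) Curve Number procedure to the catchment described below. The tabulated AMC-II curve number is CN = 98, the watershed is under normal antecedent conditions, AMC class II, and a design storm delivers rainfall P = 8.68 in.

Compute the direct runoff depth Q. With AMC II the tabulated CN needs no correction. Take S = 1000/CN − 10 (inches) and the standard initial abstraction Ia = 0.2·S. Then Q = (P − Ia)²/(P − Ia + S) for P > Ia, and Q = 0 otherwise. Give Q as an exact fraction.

Q = 111999889/13270425 in ≈ 8.440 in

AMC II — tabulated CN = 98 applies directly.
S = 1000/98 − 10 = 10/49 in ≈ 0.204 in
Ia = 0.2S: 0.2·0.204 = 0.041 in (exactly 2/49)
P − Ia = 8.680 − 0.041 = 10583/1225 ≈ 8.639 in (> 0, runoff occurs)
Runoff Q = (P−Ia)²/(P−Ia+S) = (8.639)²/(8.639+0.204) = 111999889/13270425 ≈ 8.440 in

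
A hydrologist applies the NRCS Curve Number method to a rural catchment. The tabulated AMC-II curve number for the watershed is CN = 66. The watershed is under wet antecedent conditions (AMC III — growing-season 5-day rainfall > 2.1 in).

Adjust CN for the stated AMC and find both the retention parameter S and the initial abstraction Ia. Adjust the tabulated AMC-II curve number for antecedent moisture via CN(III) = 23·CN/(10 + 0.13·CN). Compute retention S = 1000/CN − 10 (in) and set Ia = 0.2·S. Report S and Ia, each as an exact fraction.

Wet (AMC III): CN(III) = 23·66/(10 + 0.13·66) = 1518/(929/50) = 75900/929 ≈ 81.701
S = 1000/(75900/929) − 10 = 1700/759 in ≈ 2.240 in
Ia = 0.2·(1700/759) = 340/759 in ≈ 0.448 in

S = 1700/759 in ≈ 2.240 in; Ia = 340/759 in ≈ 0.448 in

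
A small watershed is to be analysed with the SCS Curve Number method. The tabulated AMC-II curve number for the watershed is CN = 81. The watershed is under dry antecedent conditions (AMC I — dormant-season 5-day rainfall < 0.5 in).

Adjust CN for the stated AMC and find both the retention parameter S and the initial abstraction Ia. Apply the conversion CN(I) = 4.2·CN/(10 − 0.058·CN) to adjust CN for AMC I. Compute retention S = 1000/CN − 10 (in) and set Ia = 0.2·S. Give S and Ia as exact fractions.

S = 9500/1701 in ≈ 5.585 in; Ia = 1900/1701 in ≈ 1.117 in

CN(I) from CN(II)=81: (4.2·81)/(10 − 0.058·81) = 170100/2651 ≈ 64.164
Max retention: S = 1000/(170100/2651) − 10 = 9500/1701 in (≈ 5.585 in)
Initial abstraction Ia = S/5 = (9500/1701)/5 = 1900/1701 ≈ 1.117 in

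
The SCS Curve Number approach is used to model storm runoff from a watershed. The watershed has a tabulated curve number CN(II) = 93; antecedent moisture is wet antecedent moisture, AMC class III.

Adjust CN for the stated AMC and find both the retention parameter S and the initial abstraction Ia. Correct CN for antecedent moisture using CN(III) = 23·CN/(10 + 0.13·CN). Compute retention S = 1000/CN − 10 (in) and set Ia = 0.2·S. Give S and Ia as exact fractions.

Adjust CN=93 to AMC III: 23·93/(10 + 0.13·93) → 2139 ÷ (2209/100) = 213900/2209 ≈ 96.831
Max retention: S = 1000/(213900/2209) − 10 = 700/2139 in (≈ 0.327 in)
Initial abstraction Ia = S/5 = (700/2139)/5 = 140/2139 ≈ 0.065 in

S = 700/2139 in ≈ 0.327 in; Ia = 140/2139 in ≈ 0.065 in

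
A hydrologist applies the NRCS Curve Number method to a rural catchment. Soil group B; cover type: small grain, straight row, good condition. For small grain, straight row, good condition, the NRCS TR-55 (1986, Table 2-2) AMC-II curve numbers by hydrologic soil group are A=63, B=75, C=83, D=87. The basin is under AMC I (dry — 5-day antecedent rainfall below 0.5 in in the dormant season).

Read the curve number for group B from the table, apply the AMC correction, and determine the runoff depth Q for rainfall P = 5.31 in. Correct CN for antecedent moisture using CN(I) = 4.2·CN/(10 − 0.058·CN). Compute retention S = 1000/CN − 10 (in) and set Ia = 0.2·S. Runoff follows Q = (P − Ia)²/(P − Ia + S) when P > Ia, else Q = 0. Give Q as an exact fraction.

Q = 550043209/462753900 in ≈ 1.189 in

NRCS table: small grain, straight row, good condition, soil group B → CN(II) = 75
Adjust CN=75 to AMC I: 4.2·75/(10 − 0.058·75) → 315 ÷ (113/20) = 6300/113 ≈ 55.752
Max retention: S = 1000/(6300/113) − 10 = 500/63 in (≈ 7.937 in)
Ia = 0.2·(500/63) = 100/63 in ≈ 1.587 in
Excess rainfall: 5.310 − 1.587 = 3.723 in; P > Ia so Q > 0
Runoff Q = (P−Ia)²/(P−Ia+S) = (3.723)²/(3.723+7.937) = 550043209/462753900 ≈ 1.189 in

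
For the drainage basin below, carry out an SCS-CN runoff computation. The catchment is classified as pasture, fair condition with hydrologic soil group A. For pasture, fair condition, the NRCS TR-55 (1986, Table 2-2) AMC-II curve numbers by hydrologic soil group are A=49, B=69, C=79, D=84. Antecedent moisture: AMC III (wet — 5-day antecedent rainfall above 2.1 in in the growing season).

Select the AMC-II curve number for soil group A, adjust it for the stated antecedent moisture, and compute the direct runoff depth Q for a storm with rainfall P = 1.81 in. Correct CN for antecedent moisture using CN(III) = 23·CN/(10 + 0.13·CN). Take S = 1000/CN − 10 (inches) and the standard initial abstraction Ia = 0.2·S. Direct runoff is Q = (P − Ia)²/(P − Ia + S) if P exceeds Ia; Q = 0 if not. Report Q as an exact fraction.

Q = 10401348169/68970934900 in ≈ 0.151 in

NRCS table: pasture, fair condition, soil group A → CN(II) = 49
Adjust CN=49 to AMC III: 23·49/(10 + 0.13·49) → 1127 ÷ (1637/100) = 112700/1637 ≈ 68.845
Max retention: S = 1000/(112700/1637) − 10 = 5100/1127 in (≈ 4.525 in)
Ia = 0.2S: 0.2·4.525 = 0.905 in (exactly 1020/1127)
P − Ia = 1.810 − 0.905 = 101987/112700 ≈ 0.905 in (> 0, runoff occurs)
Q: (101987/112700)² ÷ (611987/112700) = 10401348169/68970934900 in (≈ 0.151 in)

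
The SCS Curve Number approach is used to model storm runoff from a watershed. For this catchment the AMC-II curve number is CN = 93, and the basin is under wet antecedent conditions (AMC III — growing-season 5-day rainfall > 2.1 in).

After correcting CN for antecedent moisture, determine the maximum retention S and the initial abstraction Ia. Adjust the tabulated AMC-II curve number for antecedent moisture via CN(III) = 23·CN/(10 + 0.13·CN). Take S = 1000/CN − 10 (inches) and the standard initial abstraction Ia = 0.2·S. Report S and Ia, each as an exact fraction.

S = 700/2139 in ≈ 0.327 in; Ia = 140/2139 in ≈ 0.065 in

CN(III) from CN(II)=93: (23·93)/(10 + 0.13·93) = 213900/2209 ≈ 96.831
Retention S: 1000/CN − 10 with CN=96.831 → S = 700/2139 ≈ 0.327 in
Initial abstraction Ia = S/5 = (700/2139)/5 = 140/2139 ≈ 0.065 in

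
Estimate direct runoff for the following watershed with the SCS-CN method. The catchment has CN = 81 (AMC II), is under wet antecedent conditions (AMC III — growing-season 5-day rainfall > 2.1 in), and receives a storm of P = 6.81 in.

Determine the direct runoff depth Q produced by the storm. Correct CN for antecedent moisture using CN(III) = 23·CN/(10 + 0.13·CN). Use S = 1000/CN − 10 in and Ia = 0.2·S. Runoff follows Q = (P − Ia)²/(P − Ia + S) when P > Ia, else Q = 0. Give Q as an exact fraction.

Q = 1514629874209/264676968900 in ≈ 5.723 in

Adjust CN=81 to AMC III: 23·81/(10 + 0.13·81) → 1863 ÷ (2053/100) = 186300/2053 ≈ 90.745
S = 1000/(186300/2053) − 10 = 1900/1863 in ≈ 1.020 in
Ia = 0.2·(1900/1863) = 380/1863 in ≈ 0.204 in
P − Ia = 6.810 − 0.204 = 1230703/186300 ≈ 6.606 in (> 0, runoff occurs)
Q = (1230703/186300)²/((1230703/186300) + 1900/1863) = (1514629874209/34707690000)/(1420703/186300) = 1514629874209/264676968900 in ≈ 5.723 in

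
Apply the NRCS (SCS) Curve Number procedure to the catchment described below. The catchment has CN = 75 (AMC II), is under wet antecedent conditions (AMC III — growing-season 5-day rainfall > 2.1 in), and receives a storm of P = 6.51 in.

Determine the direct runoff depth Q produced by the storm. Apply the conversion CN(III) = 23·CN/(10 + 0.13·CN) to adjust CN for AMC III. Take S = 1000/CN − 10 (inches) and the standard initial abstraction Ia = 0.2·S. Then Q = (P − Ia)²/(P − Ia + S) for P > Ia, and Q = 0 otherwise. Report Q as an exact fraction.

CN(III) from CN(II)=75: (23·75)/(10 + 0.13·75) = 6900/79 ≈ 87.342
Max retention: S = 1000/(6900/79) − 10 = 100/69 in (≈ 1.449 in)
Ia = 0.2S: 0.2·1.449 = 0.290 in (exactly 20/69)
Since P=6.510 > Ia=0.290: effective rainfall P−Ia = 42919/6900 in
Q = (42919/6900)²/((42919/6900) + 100/69) = (1842040561/47610000)/(52919/6900) = 1842040561/365141100 in ≈ 5.045 in

Q = 1842040561/365141100 in ≈ 5.045 in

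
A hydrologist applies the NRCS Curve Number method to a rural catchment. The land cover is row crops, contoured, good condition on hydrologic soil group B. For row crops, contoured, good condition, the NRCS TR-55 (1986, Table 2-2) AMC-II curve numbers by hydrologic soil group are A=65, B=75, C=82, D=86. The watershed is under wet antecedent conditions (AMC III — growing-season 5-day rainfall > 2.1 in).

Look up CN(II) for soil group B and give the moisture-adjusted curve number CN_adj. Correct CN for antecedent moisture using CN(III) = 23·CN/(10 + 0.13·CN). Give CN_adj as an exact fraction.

CN_adj = 6900/79 ≈ 87.342

NRCS table: row crops, contoured, good condition, soil group B → CN(II) = 75
Wet (AMC III): CN(III) = 23·75/(10 + 0.13·75) = 1725/(79/4) = 6900/79 ≈ 87.342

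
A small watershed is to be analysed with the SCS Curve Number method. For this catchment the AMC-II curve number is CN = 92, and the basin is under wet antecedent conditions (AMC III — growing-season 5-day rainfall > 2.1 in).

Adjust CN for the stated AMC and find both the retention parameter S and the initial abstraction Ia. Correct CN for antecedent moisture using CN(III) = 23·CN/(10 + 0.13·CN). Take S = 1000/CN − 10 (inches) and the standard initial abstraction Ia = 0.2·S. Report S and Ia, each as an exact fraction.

S = 200/529 in ≈ 0.378 in; Ia = 40/529 in ≈ 0.076 in

CN(III) from CN(II)=92: (23·92)/(10 + 0.13·92) = 52900/549 ≈ 96.357
Retention S: 1000/CN − 10 with CN=96.357 → S = 200/529 ≈ 0.378 in
Ia = 0.2S: 0.2·0.378 = 0.076 in (exactly 40/529)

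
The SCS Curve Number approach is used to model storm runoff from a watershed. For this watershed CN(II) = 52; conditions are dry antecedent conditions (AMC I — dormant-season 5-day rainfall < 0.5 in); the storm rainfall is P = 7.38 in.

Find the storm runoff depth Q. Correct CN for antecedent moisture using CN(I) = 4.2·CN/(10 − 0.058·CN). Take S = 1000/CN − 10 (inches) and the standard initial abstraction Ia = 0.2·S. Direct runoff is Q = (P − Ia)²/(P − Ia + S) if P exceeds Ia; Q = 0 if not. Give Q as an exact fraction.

Adjust CN=52 to AMC I: 4.2·52/(10 − 0.058·52) → (1092/5) ÷ (873/125) = 9100/291 ≈ 31.271
Retention S: 1000/CN − 10 with CN=31.271 → S = 2000/91 ≈ 21.978 in
Ia = 0.2S: 0.2·21.978 = 4.396 in (exactly 400/91)
P − Ia = 7.380 − 4.396 = 13579/4550 ≈ 2.984 in (> 0, runoff occurs)
Runoff Q = (P−Ia)²/(P−Ia+S) = (2.984)²/(2.984+21.978) = 184389241/516784450 ≈ 0.357 in

Q = 184389241/516784450 in ≈ 0.357 in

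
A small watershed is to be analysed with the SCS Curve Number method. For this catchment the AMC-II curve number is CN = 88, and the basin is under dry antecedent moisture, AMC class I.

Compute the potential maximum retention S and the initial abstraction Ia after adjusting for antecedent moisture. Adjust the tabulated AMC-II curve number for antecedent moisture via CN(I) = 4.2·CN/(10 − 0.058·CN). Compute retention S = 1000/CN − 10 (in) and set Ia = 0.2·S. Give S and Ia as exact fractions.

Dry (AMC I): CN(I) = 4.2·88/(10 − 0.058·88) = (1848/5)/(612/125) = 3850/51 ≈ 75.490
S = 1000/(3850/51) − 10 = 250/77 in ≈ 3.247 in
Ia = 0.2·(250/77) = 50/77 in ≈ 0.649 in

S = 250/77 in ≈ 3.247 in; Ia = 50/77 in ≈ 0.649 in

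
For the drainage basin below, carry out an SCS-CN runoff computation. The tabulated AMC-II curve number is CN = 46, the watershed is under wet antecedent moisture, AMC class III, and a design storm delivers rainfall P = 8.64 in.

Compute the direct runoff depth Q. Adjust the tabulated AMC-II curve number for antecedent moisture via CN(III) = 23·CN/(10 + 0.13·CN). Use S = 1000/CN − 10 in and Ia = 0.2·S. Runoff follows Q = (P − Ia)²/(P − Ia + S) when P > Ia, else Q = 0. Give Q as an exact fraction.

Q = 47006406/10302275 in ≈ 4.563 in

CN(III) from CN(II)=46: (23·46)/(10 + 0.13·46) = 52900/799 ≈ 66.208
Max retention: S = 1000/(52900/799) − 10 = 2700/529 in (≈ 5.104 in)
Initial abstraction Ia = S/5 = (2700/529)/5 = 540/529 ≈ 1.021 in
Since P=8.640 > Ia=1.021: effective rainfall P−Ia = 100764/13225 in
Q = (100764/13225)²/((100764/13225) + 2700/529) = (10153383696/174900625)/(168264/13225) = 47006406/10302275 in ≈ 4.563 in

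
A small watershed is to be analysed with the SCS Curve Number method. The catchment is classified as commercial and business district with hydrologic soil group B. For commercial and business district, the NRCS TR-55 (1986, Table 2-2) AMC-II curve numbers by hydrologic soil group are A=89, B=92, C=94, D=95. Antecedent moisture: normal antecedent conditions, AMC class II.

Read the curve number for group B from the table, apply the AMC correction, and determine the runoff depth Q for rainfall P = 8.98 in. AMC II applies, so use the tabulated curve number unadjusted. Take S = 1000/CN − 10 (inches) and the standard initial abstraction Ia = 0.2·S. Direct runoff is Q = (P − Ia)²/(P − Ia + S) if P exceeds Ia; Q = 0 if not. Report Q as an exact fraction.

Q = 102556129/12796050 in ≈ 8.015 in

NRCS table: commercial and business district, soil group B → CN(II) = 92
CN(II) = 92; AMC II needs no correction.
Retention S: 1000/CN − 10 with CN=92.000 → S = 20/23 ≈ 0.870 in
Ia = 0.2S: 0.2·0.870 = 0.174 in (exactly 4/23)
Since P=8.980 > Ia=0.174: effective rainfall P−Ia = 10127/1150 in
Runoff Q = (P−Ia)²/(P−Ia+S) = (8.806)²/(8.806+0.870) = 102556129/12796050 ≈ 8.015 in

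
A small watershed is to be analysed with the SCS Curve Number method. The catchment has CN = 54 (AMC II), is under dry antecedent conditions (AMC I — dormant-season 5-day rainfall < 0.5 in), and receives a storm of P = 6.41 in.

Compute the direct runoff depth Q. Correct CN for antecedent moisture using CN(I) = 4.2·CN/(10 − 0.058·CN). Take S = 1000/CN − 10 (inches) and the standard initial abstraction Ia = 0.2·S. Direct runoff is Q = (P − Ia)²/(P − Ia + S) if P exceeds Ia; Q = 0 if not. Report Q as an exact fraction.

CN(I) from CN(II)=54: (4.2·54)/(10 − 0.058·54) = 56700/1717 ≈ 33.023
Retention S: 1000/CN − 10 with CN=33.023 → S = 11500/567 ≈ 20.282 in
Initial abstraction Ia = S/5 = (11500/567)/5 = 2300/567 ≈ 4.056 in
P − Ia = 6.410 − 4.056 = 133447/56700 ≈ 2.354 in (> 0, runoff occurs)
Runoff Q = (P−Ia)²/(P−Ia+S) = (2.354)²/(2.354+20.282) = 17808101809/72771444900 ≈ 0.245 in

Q = 17808101809/72771444900 in ≈ 0.245 in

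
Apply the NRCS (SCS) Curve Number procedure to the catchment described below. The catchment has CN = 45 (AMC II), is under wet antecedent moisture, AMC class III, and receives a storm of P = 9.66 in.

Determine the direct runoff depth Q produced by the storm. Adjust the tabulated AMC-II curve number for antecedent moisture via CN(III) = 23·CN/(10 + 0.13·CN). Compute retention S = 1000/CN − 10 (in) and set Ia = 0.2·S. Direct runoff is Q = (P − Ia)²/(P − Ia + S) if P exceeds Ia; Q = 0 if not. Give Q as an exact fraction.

Q = 7917618361/1490203350 in ≈ 5.313 in

CN(III) from CN(II)=45: (23·45)/(10 + 0.13·45) = 20700/317 ≈ 65.300
S = 1000/(20700/317) − 10 = 1100/207 in ≈ 5.314 in
Initial abstraction Ia = S/5 = (1100/207)/5 = 220/207 ≈ 1.063 in
P − Ia = 9.660 − 1.063 = 88981/10350 ≈ 8.597 in (> 0, runoff occurs)
Q: (88981/10350)² ÷ (143981/10350) = 7917618361/1490203350 in (≈ 5.313 in)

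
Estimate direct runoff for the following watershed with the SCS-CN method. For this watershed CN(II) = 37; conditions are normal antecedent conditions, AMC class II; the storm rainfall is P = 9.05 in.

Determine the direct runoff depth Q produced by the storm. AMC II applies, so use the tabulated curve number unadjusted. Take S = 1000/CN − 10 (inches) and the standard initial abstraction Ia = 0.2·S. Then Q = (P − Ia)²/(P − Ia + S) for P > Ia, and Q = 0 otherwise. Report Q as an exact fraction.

AMC II — tabulated CN = 37 applies directly.
Retention S: 1000/CN − 10 with CN=37.000 → S = 630/37 ≈ 17.027 in
Ia = 0.2S: 0.2·17.027 = 3.405 in (exactly 126/37)
Since P=9.050 > Ia=3.405: effective rainfall P−Ia = 4177/740 in
Runoff Q = (P−Ia)²/(P−Ia+S) = (5.645)²/(5.645+17.027) = 17447329/12414980 ≈ 1.405 in

Q = 17447329/12414980 in ≈ 1.405 in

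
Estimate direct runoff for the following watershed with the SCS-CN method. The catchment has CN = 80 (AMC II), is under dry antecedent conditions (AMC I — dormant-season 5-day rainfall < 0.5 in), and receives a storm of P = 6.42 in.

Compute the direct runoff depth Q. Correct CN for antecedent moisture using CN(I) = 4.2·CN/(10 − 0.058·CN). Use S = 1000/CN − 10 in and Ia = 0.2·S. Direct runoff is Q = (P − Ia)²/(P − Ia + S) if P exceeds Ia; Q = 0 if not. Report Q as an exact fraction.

Dry (AMC I): CN(I) = 4.2·80/(10 − 0.058·80) = 336/(134/25) = 4200/67 ≈ 62.687
Retention S: 1000/CN − 10 with CN=62.687 → S = 125/21 ≈ 5.952 in
Ia = 0.2S: 0.2·5.952 = 1.190 in (exactly 25/21)
Since P=6.420 > Ia=1.190: effective rainfall P−Ia = 5491/1050 in
Q: (5491/1050)² ÷ (11741/1050) = 30151081/12328050 in (≈ 2.446 in)

Q = 30151081/12328050 in ≈ 2.446 in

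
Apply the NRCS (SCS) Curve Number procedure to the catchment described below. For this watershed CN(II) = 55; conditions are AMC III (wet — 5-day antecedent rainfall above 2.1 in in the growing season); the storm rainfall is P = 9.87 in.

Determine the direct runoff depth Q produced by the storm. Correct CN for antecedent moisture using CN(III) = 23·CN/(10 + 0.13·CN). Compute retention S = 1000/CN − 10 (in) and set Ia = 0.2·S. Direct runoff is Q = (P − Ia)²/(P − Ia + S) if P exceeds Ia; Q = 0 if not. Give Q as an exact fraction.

Q = 17896662507/2713096100 in ≈ 6.596 in

Wet (AMC III): CN(III) = 23·55/(10 + 0.13·55) = 1265/(343/20) = 25300/343 ≈ 73.761
Max retention: S = 1000/(25300/343) − 10 = 900/253 in (≈ 3.557 in)
Ia = 0.2S: 0.2·3.557 = 0.711 in (exactly 180/253)
Since P=9.870 > Ia=0.711: effective rainfall P−Ia = 231711/25300 in
Runoff Q = (P−Ia)²/(P−Ia+S) = (9.159)²/(9.159+3.557) = 17896662507/2713096100 ≈ 6.596 in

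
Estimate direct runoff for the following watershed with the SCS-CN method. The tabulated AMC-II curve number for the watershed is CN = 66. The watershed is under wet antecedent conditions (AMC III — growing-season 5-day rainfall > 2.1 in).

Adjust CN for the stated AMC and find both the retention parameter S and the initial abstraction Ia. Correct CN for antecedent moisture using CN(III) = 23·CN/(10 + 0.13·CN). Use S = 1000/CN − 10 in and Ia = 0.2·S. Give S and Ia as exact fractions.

S = 1700/759 in ≈ 2.240 in; Ia = 340/759 in ≈ 0.448 in

Adjust CN=66 to AMC III: 23·66/(10 + 0.13·66) → 1518 ÷ (929/50) = 75900/929 ≈ 81.701
Max retention: S = 1000/(75900/929) − 10 = 1700/759 in (≈ 2.240 in)
Ia = 0.2·(1700/759) = 340/759 in ≈ 0.448 in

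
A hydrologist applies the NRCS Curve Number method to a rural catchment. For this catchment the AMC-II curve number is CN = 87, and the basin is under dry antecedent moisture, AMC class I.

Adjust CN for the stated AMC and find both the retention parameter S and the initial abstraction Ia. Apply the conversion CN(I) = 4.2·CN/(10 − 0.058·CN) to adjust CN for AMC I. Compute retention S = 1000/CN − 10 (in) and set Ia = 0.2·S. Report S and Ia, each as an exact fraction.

Adjust CN=87 to AMC I: 4.2·87/(10 − 0.058·87) → (1827/5) ÷ (2477/500) = 182700/2477 ≈ 73.759
S = 1000/(182700/2477) − 10 = 6500/1827 in ≈ 3.558 in
Initial abstraction Ia = S/5 = (6500/1827)/5 = 1300/1827 ≈ 0.712 in

S = 6500/1827 in ≈ 3.558 in; Ia = 1300/1827 in ≈ 0.712 in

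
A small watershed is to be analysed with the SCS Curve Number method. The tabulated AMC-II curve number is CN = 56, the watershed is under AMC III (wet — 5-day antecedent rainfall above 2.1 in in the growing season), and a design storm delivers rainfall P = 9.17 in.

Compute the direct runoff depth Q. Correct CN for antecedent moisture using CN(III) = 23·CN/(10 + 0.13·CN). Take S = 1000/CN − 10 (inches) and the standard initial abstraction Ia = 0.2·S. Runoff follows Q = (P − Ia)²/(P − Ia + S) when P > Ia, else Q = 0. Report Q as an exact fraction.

Wet (AMC III): CN(III) = 23·56/(10 + 0.13·56) = 1288/(432/25) = 4025/54 ≈ 74.537
Retention S: 1000/CN − 10 with CN=74.537 → S = 550/161 ≈ 3.416 in
Initial abstraction Ia = S/5 = (550/161)/5 = 110/161 ≈ 0.683 in
P − Ia = 9.170 − 0.683 = 136637/16100 ≈ 8.487 in (> 0, runoff occurs)
Q: (136637/16100)² ÷ (191637/16100) = 18669669769/3085355700 in (≈ 6.051 in)

Q = 18669669769/3085355700 in ≈ 6.051 in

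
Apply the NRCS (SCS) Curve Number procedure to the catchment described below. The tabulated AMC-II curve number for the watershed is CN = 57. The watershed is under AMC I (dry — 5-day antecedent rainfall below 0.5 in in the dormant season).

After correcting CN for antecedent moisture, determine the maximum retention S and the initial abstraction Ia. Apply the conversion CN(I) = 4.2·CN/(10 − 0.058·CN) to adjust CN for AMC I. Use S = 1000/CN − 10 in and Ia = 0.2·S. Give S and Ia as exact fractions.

S = 21500/1197 in ≈ 17.962 in; Ia = 4300/1197 in ≈ 3.592 in

Dry (AMC I): CN(I) = 4.2·57/(10 − 0.058·57) = (1197/5)/(3347/500) = 119700/3347 ≈ 35.763
Retention S: 1000/CN − 10 with CN=35.763 → S = 21500/1197 ≈ 17.962 in
Initial abstraction Ia = S/5 = (21500/1197)/5 = 4300/1197 ≈ 3.592 in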